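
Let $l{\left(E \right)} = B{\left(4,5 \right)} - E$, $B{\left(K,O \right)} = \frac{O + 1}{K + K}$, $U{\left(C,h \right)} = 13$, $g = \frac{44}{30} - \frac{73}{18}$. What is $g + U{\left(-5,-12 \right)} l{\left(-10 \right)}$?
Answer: $\frac{24689}{180} \approx 137.16$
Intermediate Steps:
$g = - \frac{233}{90}$ ($g = 44 \cdot \frac{1}{30} - \frac{73}{18} = \frac{22}{15} - \frac{73}{18} = - \frac{233}{90} \approx -2.5889$)
$B{\left(K,O \right)} = \frac{1 + O}{2 K}$
$l{\left(E \right)} = \frac{3}{4} - E$ ($l{\left(E \right)} = \frac{1 + 5}{2 \cdot 4} - E = \frac{1}{2} \cdot \frac{1}{4} \cdot 6 - E = \frac{3}{4} - E$)
$g + U{\left(-5,-12 \right)} l{\left(-10 \right)} = - \frac{233}{90} + 13 \left(\frac{3}{4} - -10\right) = - \frac{233}{90} + 13 \left(\frac{3}{4} + 10\right) = - \frac{233}{90} + 13 \cdot \frac{43}{4} = - \frac{233}{90} + \frac{559}{4} = \frac{24689}{180}$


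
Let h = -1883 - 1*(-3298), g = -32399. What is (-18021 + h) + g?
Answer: -49005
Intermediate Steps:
h = 1415 (h = -1883 + 3298 = 1415)
(-18021 + h) + g = (-18021 + 1415) - 32399 = -16606 - 32399 = -49005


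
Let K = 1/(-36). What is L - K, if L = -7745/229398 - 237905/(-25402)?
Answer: 12586167341/1344731076 ≈ 9.3596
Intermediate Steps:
K = -1/36 ≈ -0.027778
L = 1045734475/112060923 (L = -7745*1/229398 - 237905*(-1/25402) = -7745/229398 + 237905/25402 = 1045734475/112060923 ≈ 9.3318)
L - K = 1045734475/112060923 - 1*(-1/36) = 1045734475/112060923 + 1/36 = 12586167341/1344731076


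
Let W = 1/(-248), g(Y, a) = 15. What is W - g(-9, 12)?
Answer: -3721/248 ≈ -15.004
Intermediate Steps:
W = -1/248 ≈ -0.0040323
W - g(-9, 12) = -1/248 - 1*15 = -1/248 - 15 = -3721/248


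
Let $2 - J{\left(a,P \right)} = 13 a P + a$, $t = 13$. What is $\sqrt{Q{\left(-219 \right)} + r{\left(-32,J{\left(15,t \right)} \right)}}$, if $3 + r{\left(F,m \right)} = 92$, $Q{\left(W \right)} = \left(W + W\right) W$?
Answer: $\sqrt{96011} \approx 309.86$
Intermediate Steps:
$J{\left(a,P \right)} = 2 - a - 13 P a$ ($J{\left(a,P \right)} = 2 - \left(13 a P + a\right) = 2 - \left(13 P a + a\right) = 2 - \left(a + 13 P a\right) = 2 - a - 13 P a$)
$Q{\left(W \right)} = 2 W^{2}$ ($Q{\left(W \right)} = 2 W W = 2 W^{2}$)
$r{\left(F,m \right)} = 89$ ($r{\left(F,m \right)} = -3 + 92 = 89$)
$\sqrt{Q{\left(-219 \right)} + r{\left(-32,J{\left(15,t \right)} \right)}} = \sqrt{2 \left(-219\right)^{2} + 89} = \sqrt{2 \cdot 47961 + 89} = \sqrt{95922 + 89} = \sqrt{96011}$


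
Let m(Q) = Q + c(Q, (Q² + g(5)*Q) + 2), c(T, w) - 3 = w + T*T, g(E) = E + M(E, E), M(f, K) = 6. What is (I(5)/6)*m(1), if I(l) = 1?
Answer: 19/6 ≈ 3.1667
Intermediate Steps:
g(E) = 6 + E (g(E) = E + 6 = 6 + E)
c(T, w) = 3 + w + T² (c(T, w) = 3 + (w + T*T) = 3 + (w + T²) = 3 + w + T²)
m(Q) = 5 + 2*Q² + 12*Q (m(Q) = Q + (3 + ((Q² + (6 + 5)*Q) + 2) + Q²) = Q + (3 + ((Q² + 11*Q) + 2) + Q²) = Q + (3 + (2 + Q² + 11*Q) + Q²) = Q + (5 + 2*Q² + 11*Q) = 5 + 2*Q² + 12*Q)
(I(5)/6)*m(1) = (1/6)*(5 + 2*1² + 12*1) = (1*(⅙))*(5 + 2*1 + 12) = (5 + 2 + 12)/6 = (⅙)*19 = 19/6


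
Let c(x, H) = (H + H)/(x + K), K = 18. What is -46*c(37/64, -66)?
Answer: 388608/1189 ≈ 326.84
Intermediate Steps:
c(x, H) = 2*H/(18 + x) (c(x, H) = (H + H)/(x + 18) = (2*H)/(18 + x) = 2*H/(18 + x))
-46*c(37/64, -66) = -92*(-66)/(18 + 37/64) = -92*(-66)/1189/64 = -92*(-66)*64/1189 = -46*(-8448/1189) = 388608/1189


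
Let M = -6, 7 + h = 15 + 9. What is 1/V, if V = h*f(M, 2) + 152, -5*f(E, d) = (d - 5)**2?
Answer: 5/607 ≈ 0.0082372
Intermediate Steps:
h = 17 (h = -7 + (15 + 9) = -7 + 24 = 17)
f(E, d) = -(-5 + d)**2/5 (f(E, d) = -(d - 5)**2/5 = -(-5 + d)**2/5)
V = 607/5 (V = 17*(-(-5 + 2)**2/5) + 152 = 17*(-1/5*(-3)**2) + 152 = 17*(-1/5*9) + 152 = 17*(-9/5) + 152 = -153/5 + 152 = 607/5 ≈ 121.40)
1/V = 1/(607/5) = 5/607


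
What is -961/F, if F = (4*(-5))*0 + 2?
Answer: -961/2 ≈ -480.50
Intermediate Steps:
F = 2 (F = -20*0 + 2 = 0 + 2 = 2)
-961/F = -961/2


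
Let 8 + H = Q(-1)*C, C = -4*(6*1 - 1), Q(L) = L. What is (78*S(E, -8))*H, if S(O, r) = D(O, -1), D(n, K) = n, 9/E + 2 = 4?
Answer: 4212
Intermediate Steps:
E = 9/2 (E = 9/(-2 + 4) = 9/2 ≈ 4.5000)
S(O, r) = O
C = -20 (C = -4*(6 - 1) = -4*5 = -20)
H = 12 (H = -8 - 1*(-20) = -8 + 20 = 12)
(78*S(E, -8))*H = (78*(9/2))*12 = 351*12 = 4212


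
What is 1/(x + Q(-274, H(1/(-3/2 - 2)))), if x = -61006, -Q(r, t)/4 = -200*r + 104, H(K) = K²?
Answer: -1/280622 ≈ -3.5635e-6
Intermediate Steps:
Q(r, t) = -416 + 800*r (Q(r, t) = -4*(-200*r + 104) = -4*(104 - 200*r) = -416 + 800*r)
1/(x + Q(-274, H(1/(-3/2 - 2)))) = 1/(-61006 + (-416 + 800*(-274))) = 1/(-61006 + (-416 - 219200)) = 1/(-61006 - 219616) = 1/(-280622) = -1/280622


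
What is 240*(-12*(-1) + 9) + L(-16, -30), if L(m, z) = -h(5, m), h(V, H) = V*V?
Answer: 5015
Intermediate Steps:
h(V, H) = V²
L(m, z) = -25 (L(m, z) = -1*5² = -1*25 = -25)
240*(-12*(-1) + 9) + L(-16, -30) = 240*(-12*(-1) + 9) - 25 = 240*(12 + 9) - 25 = 240*21 - 25 = 5040 - 25 = 5015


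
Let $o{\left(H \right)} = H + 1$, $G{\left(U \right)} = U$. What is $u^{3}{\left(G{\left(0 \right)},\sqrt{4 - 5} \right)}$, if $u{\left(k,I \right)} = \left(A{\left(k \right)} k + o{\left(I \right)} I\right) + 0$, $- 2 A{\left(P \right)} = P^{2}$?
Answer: $2 + 2 i \approx 2.0 + 2.0 i$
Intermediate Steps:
$A{\left(P \right)} = - \frac{P^{2}}{2}$
$o{\left(H \right)} = 1 + H$
$u{\left(k,I \right)} = - \frac{k^{3}}{2} + I \left(1 + I\right)$ ($u{\left(k,I \right)} = \left(- \frac{k^{2}}{2} k + \left(1 + I\right) I\right) + 0 = \left(- \frac{k^{3}}{2} + I \left(1 + I\right)\right) + 0 = - \frac{k^{3}}{2} + I \left(1 + I\right)$)
$u^{3}{\left(G{\left(0 \right)},\sqrt{4 - 5} \right)} = \left(\sqrt{4 - 5} + \left(\sqrt{4 - 5}\right)^{2} - \frac{0^{3}}{2}\right)^{3} = \left(\sqrt{-1} + \left(\sqrt{-1}\right)^{2} - 0\right)^{3} = \left(i + i^{2} + 0\right)^{3} = \left(i - 1 + 0\right)^{3} = \left(-1 + i\right)^{3}$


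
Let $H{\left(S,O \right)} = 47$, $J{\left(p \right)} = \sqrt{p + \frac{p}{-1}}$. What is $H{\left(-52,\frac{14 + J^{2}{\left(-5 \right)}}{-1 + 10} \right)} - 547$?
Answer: $-500$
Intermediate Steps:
$J{\left(p \right)} = 0$ ($J{\left(p \right)} = \sqrt{p + p \left(-1\right)} = \sqrt{p - p} = \sqrt{0} = 0$)
$H{\left(-52,\frac{14 + J^{2}{\left(-5 \right)}}{-1 + 10} \right)} - 547 = 47 - 547 = -500$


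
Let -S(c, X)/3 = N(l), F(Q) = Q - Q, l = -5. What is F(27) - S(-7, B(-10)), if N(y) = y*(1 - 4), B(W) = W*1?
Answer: 45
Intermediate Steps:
B(W) = W
N(y) = -3*y (N(y) = y*(-3) = -3*y)
F(Q) = 0
S(c, X) = -45 (S(c, X) = -(-9)*(-5) = -3*15 = -45)
F(27) - S(-7, B(-10)) = 0 - 1*(-45) = 0 + 45 = 45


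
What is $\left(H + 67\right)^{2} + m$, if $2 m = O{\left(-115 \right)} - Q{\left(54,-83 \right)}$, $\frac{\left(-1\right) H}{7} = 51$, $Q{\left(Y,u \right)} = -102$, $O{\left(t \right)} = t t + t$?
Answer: $90706$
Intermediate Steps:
$O{\left(t \right)} = t + t^{2}$ ($O{\left(t \right)} = t^{2} + t = t + t^{2}$)
$H = -357$ ($H = \left(-7\right) 51 = -357$)
$m = 6606$ ($m = \frac{- 115 \left(1 - 115\right) - -102}{2} = \frac{\left(-115\right) \left(-114\right) + 102}{2} = \frac{13110 + 102}{2} = \frac{1}{2} \cdot 13212 = 6606$)
$\left(H + 67\right)^{2} + m = \left(-357 + 67\right)^{2} + 6606 = \left(-290\right)^{2} + 6606 = 84100 + 6606 = 90706$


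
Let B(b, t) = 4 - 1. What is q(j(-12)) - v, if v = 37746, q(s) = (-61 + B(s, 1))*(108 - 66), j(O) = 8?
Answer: -40182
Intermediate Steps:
B(b, t) = 3
q(s) = -2436 (q(s) = (-61 + 3)*(108 - 66) = -58*42 = -2436)
q(j(-12)) - v = -2436 - 1*37746 = -2436 - 37746 = -40182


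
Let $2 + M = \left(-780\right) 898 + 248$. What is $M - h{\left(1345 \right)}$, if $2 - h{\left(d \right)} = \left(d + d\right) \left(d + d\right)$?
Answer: $6535904$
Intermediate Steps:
$h{\left(d \right)} = 2 - 4 d^{2}$ ($h{\left(d \right)} = 2 - \left(d + d\right) \left(d + d\right) = 2 - 2 d 2 d = 2 - 4 d^{2}$)
$M = -700194$ ($M = -2 + \left(\left(-780\right) 898 + 248\right) = -2 + \left(-700440 + 248\right) = -2 - 700192 = -700194$)
$M - h{\left(1345 \right)} = -700194 - \left(2 - 4 \cdot 1345^{2}\right) = -700194 - \left(2 - 7236100\right) = -700194 - -7236098 = -700194 + 7236098 = 6535904$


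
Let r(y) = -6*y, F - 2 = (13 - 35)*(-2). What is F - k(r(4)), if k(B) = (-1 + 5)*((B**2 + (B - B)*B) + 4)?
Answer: -2274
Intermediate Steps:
F = 46 (F = 2 + (13 - 35)*(-2) = 2 - 22*(-2) = 2 + 44 = 46)
k(B) = 16 + 4*B**2 (k(B) = 4*((B**2 + 0*B) + 4) = 4*((B**2 + 0) + 4) = 4*(B**2 + 4) = 4*(4 + B**2) = 16 + 4*B**2)
F - k(r(4)) = 46 - (16 + 4*(-6*4)**2) = 46 - (16 + 4*(-24)**2) = 46 - (16 + 4*576) = 46 - (16 + 2304) = 46 - 1*2320 = 46 - 2320 = -2274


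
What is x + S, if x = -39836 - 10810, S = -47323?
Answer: -97969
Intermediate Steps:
x = -50646
x + S = -50646 - 47323 = -97969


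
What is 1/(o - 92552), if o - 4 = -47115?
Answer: -1/139663 ≈ -7.1601e-6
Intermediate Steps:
o = -47111 (o = 4 - 47115 = -47111)
1/(o - 92552) = 1/(-47111 - 92552) = 1/(-139663) = -1/139663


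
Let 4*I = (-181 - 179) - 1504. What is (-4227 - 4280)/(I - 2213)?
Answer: 181/57 ≈ 3.1754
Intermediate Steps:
I = -466 (I = ((-181 - 179) - 1504)/4 = (-360 - 1504)/4 = (¼)*(-1864) = -466)
(-4227 - 4280)/(I - 2213) = (-4227 - 4280)/(-466 - 2213) = -8507/(-2679) = -8507*(-1/2679) = 181/57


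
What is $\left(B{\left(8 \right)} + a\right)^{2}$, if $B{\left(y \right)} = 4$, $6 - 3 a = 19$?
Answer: $\frac{1}{9} \approx 0.11111$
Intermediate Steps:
$a = - \frac{13}{3}$ ($a = 2 - \frac{19}{3} = - \frac{13}{3} \approx -4.3333$)
$\left(B{\left(8 \right)} + a\right)^{2} = \left(4 - \frac{13}{3}\right)^{2} = \left(- \frac{1}{3}\right)^{2} = \frac{1}{9}$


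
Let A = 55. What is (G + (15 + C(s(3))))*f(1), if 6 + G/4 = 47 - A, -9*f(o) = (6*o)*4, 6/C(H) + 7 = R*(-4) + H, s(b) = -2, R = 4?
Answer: 8248/75 ≈ 109.97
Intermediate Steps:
C(H) = 6/(-23 + H) (C(H) = 6/(-7 + (4*(-4) + H)) = 6/(-7 + (-16 + H)) = 6/(-23 + H))
f(o) = -8*o/3 (f(o) = -6*o*4/9 = -8*o/3)
G = -56 (G = -24 + 4*(47 - 1*55) = -24 + 4*(47 - 55) = -24 + 4*(-8) = -24 - 32 = -56)
(G + (15 + C(s(3))))*f(1) = (-56 + (15 + 6/(-23 - 2)))*(-8/3*1) = (-56 + (15 + 6/(-25)))*(-8/3) = (-56 + (15 + 6*(-1/25)))*(-8/3) = (-56 + (15 - 6/25))*(-8/3) = (-56 + 369/25)*(-8/3) = -1031/25*(-8/3) = 8248/75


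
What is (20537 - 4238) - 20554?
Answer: -4255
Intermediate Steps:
(20537 - 4238) - 20554 = 16299 - 20554 = -4255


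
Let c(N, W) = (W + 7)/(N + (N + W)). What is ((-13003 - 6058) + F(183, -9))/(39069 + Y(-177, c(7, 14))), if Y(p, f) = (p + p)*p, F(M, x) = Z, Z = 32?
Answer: -6343/33909 ≈ -0.18706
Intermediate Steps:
c(N, W) = (7 + W)/(W + 2*N)
F(M, x) = 32
Y(p, f) = 2*p² (Y(p, f) = (2*p)*p = 2*p²)
((-13003 - 6058) + F(183, -9))/(39069 + Y(-177, c(7, 14))) = ((-13003 - 6058) + 32)/(39069 + 2*(-177)²) = (-19061 + 32)/(39069 + 2*31329) = -19029/(39069 + 62658) = -19029/101727 = -19029*1/101727 = -6343/33909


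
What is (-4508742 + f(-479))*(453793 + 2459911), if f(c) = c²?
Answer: -12468616440904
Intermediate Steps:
(-4508742 + f(-479))*(453793 + 2459911) = (-4508742 + (-479)²)*(453793 + 2459911) = (-4508742 + 229441)*2913704 = -4279301*2913704 = -12468616440904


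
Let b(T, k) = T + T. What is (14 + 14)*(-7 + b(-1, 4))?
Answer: -252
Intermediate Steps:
b(T, k) = 2*T
(14 + 14)*(-7 + b(-1, 4)) = (14 + 14)*(-7 + 2*(-1)) = 28*(-7 - 2) = 28*(-9) = -252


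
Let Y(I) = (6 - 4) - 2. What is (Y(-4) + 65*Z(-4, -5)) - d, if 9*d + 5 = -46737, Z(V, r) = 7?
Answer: 50837/9 ≈ 5648.6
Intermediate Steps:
d = -46742/9 (d = -5/9 + (1/9)*(-46737) = -5/9 - 5193 = -46742/9 ≈ -5193.6)
Y(I) = 0 (Y(I) = 2 - 2 = 0)
(Y(-4) + 65*Z(-4, -5)) - d = (0 + 65*7) - 1*(-46742/9) = (0 + 455) + 46742/9 = 455 + 46742/9 = 50837/9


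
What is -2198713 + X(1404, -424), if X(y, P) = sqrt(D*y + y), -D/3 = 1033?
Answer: -2198713 + 6*I*sqrt(120822) ≈ -2.1987e+6 + 2085.6*I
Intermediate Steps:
D = -3099 (D = -3*1033 = -3099)
X(y, P) = sqrt(3098)*sqrt(-y) (X(y, P) = sqrt(-3099*y + y) = sqrt(-3098*y) = sqrt(3098)*sqrt(-y))
-2198713 + X(1404, -424) = -2198713 + sqrt(3098)*sqrt(-1*1404) = -2198713 + sqrt(3098)*sqrt(-1404) = -2198713 + sqrt(3098)*(6*I*sqrt(39)) = -2198713 + 6*I*sqrt(120822)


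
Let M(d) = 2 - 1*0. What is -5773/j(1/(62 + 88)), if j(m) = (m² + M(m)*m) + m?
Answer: -129892500/451 ≈ -2.8801e+5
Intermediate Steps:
M(d) = 2 (M(d) = 2 + 0 = 2)
j(m) = m² + 3*m (j(m) = (m² + 2*m) + m = m² + 3*m)
-5773/j(1/(62 + 88)) = -5773*(62 + 88)/(3 + 1/(62 + 88)) = -5773*150/(3 + 1/150) = -5773/((1/150)*(451/150)) = -5773/451/22500 = -5773*22500/451 = -129892500/451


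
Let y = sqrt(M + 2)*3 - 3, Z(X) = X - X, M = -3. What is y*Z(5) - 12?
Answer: -12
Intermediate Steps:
Z(X) = 0
y = -3 + 3*I (y = sqrt(-3 + 2)*3 - 3 = sqrt(-1)*3 - 3 = I*3 - 3 = 3*I - 3 = -3 + 3*I ≈ -3.0 + 3.0*I)
y*Z(5) - 12 = (-3 + 3*I)*0 - 12 = 0 - 12 = -12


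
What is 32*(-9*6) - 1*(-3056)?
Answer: 1328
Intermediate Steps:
32*(-9*6) - 1*(-3056) = 32*(-54) + 3056 = -1728 + 3056 = 1328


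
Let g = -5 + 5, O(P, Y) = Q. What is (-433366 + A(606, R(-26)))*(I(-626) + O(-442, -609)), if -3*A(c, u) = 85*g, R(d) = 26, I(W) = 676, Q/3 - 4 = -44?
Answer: -240951496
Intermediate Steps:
Q = -120 (Q = 12 + 3*(-44) = 12 - 132 = -120)
O(P, Y) = -120
g = 0
A(c, u) = 0 (A(c, u) = -85*0/3 = -⅓*0 = 0)
(-433366 + A(606, R(-26)))*(I(-626) + O(-442, -609)) = (-433366 + 0)*(676 - 120) = -433366*556 = -240951496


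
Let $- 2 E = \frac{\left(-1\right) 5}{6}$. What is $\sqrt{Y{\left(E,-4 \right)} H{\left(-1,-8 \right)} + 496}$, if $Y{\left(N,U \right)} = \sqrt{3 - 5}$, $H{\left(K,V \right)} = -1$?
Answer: $\sqrt{496 - i \sqrt{2}} \approx 22.271 - 0.03175 i$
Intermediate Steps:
$E = \frac{5}{12}$ ($E = - \frac{\left(-1\right) 5 \cdot \frac{1}{6}}{2} = - \frac{\left(-5\right) \frac{1}{6}}{2} = \left(- \frac{1}{2}\right) \left(- \frac{5}{6}\right) = \frac{5}{12} \approx 0.41667$)
$Y{\left(N,U \right)} = i \sqrt{2}$ ($Y{\left(N,U \right)} = \sqrt{-2} = i \sqrt{2}$)
$\sqrt{Y{\left(E,-4 \right)} H{\left(-1,-8 \right)} + 496} = \sqrt{i \sqrt{2} \left(-1\right) + 496} = \sqrt{- i \sqrt{2} + 496} = \sqrt{496 - i \sqrt{2}}$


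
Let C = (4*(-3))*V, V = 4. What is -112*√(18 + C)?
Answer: -112*I*√30 ≈ -613.45*I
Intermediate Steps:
C = -48 (C = (4*(-3))*4 = -12*4 = -48)
-112*√(18 + C) = -112*√(18 - 48) = -112*I*√30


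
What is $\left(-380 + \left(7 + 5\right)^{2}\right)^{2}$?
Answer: $55696$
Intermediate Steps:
$\left(-380 + \left(7 + 5\right)^{2}\right)^{2} = \left(-380 + 12^{2}\right)^{2} = \left(-380 + 144\right)^{2} = \left(-236\right)^{2} = 55696$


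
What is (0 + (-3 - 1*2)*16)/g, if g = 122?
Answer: -40/61 ≈ -0.65574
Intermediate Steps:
(0 + (-3 - 1*2)*16)/g = (0 + (-3 - 1*2)*16)/122 = (0 + (-3 - 2)*16)*(1/122) = (0 - 5*16)*(1/122) = (0 - 80)*(1/122) = -80*1/122 = -40/61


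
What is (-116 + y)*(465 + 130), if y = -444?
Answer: -333200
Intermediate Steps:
(-116 + y)*(465 + 130) = (-116 - 444)*(465 + 130) = -560*595 = -333200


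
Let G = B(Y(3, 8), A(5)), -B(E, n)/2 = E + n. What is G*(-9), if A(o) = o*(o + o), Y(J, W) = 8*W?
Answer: 2052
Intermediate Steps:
A(o) = 2*o² (A(o) = o*(2*o) = 2*o²)
B(E, n) = -2*E - 2*n (B(E, n) = -2*(E + n) = -2*E - 2*n)
G = -228 (G = -16*8 - 4*5² = -2*64 - 4*25 = -128 - 2*50 = -128 - 100 = -228)
G*(-9) = -228*(-9) = 2052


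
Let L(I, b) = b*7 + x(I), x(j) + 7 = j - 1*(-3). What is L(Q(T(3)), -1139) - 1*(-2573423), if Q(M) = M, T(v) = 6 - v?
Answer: 2565449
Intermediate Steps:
x(j) = -4 + j (x(j) = -7 + (j - 1*(-3)) = -7 + (j + 3) = -7 + (3 + j) = -4 + j)
L(I, b) = -4 + I + 7*b (L(I, b) = b*7 + (-4 + I) = 7*b + (-4 + I) = -4 + I + 7*b)
L(Q(T(3)), -1139) - 1*(-2573423) = (-4 + (6 - 1*3) + 7*(-1139)) - 1*(-2573423) = (-4 + (6 - 3) - 7973) + 2573423 = (-4 + 3 - 7973) + 2573423 = -7974 + 2573423 = 2565449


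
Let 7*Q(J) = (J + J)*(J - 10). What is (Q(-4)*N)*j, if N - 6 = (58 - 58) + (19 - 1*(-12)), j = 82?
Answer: 48544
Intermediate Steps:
Q(J) = 2*J*(-10 + J)/7 (Q(J) = ((J + J)*(J - 10))/7 = ((2*J)*(-10 + J))/7 = (2*J*(-10 + J))/7 = 2*J*(-10 + J)/7)
N = 37 (N = 6 + ((58 - 58) + (19 - 1*(-12))) = 6 + (0 + (19 + 12)) = 6 + (0 + 31) = 6 + 31 = 37)
(Q(-4)*N)*j = (((2/7)*(-4)*(-10 - 4))*37)*82 = (((2/7)*(-4)*(-14))*37)*82 = (16*37)*82 = 592*82 = 48544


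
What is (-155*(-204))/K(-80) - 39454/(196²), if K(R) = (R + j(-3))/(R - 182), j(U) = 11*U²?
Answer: -159127898333/364952 ≈ -4.3602e+5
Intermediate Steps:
K(R) = (99 + R)/(-182 + R) (K(R) = (R + 11*(-3)²)/(R - 182) = (R + 11*9)/(-182 + R) = (R + 99)/(-182 + R) = (99 + R)/(-182 + R))
(-155*(-204))/K(-80) - 39454/(196²) = (-155*(-204))/(((99 - 80)/(-182 - 80))) - 39454/(196²) = 31620/((19/(-262))) - 39454/38416 = 31620/((-1/262*19)) - 39454*1/38416 = 31620/(-19/262) - 19727/19208 = 31620*(-262/19) - 19727/19208 = -8284440/19 - 19727/19208 = -159127898333/364952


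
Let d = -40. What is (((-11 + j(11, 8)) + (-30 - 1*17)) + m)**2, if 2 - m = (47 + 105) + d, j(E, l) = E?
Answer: 24649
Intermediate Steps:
m = -110 (m = 2 - ((47 + 105) - 40) = 2 - (152 - 40) = 2 - 1*112 = 2 - 112 = -110)
(((-11 + j(11, 8)) + (-30 - 1*17)) + m)**2 = (((-11 + 11) + (-30 - 1*17)) - 110)**2 = ((0 + (-30 - 17)) - 110)**2 = ((0 - 47) - 110)**2 = (-47 - 110)**2 = (-157)**2 = 24649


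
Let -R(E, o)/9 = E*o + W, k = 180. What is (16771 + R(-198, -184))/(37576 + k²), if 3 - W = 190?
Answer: -154717/34988 ≈ -4.4220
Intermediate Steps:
W = -187 (W = 3 - 1*190 = 3 - 190 = -187)
R(E, o) = 1683 - 9*E*o (R(E, o) = -9*(E*o - 187) = -9*(-187 + E*o) = 1683 - 9*E*o)
(16771 + R(-198, -184))/(37576 + k²) = (16771 + (1683 - 9*(-198)*(-184)))/(37576 + 180²) = (16771 + (1683 - 327888))/(37576 + 32400) = (16771 - 326205)/69976 = -309434*1/69976 = -154717/34988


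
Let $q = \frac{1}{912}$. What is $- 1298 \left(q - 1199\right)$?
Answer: $\frac{709673063}{456} \approx 1.5563 \cdot 10^{6}$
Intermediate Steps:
$q = \frac{1}{912} \approx 0.0010965$
$- 1298 \left(q - 1199\right) = - 1298 \left(\frac{1}{912} - 1199\right) = \left(-1298\right) \left(- \frac{1093487}{912}\right) = \frac{709673063}{456}$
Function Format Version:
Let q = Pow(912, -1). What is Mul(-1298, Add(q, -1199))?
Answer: Rational(709673063, 456) ≈ 1.5563e+6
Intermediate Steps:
q = Rational(1, 912) ≈ 0.0010965
Mul(-1298, Add(q, -1199)) = Mul(-1298, Add(Rational(1, 912), -1199)) = Mul(-1298, Rational(-1093487, 912)) = Rational(709673063, 456)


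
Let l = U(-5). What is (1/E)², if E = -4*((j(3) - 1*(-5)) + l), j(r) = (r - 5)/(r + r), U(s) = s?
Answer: 9/16 ≈ 0.56250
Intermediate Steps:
j(r) = (-5 + r)/(2*r) (j(r) = (-5 + r)/((2*r)) = (-5 + r)*(1/(2*r)) = (-5 + r)/(2*r))
l = -5
E = 4/3 (E = -4*(((½)*(-5 + 3)/3 - 1*(-5)) - 5) = -4*(((½)*(⅓)*(-2) + 5) - 5) = -4*((-⅓ + 5) - 5) = -4*(14/3 - 5) = -4*(-⅓) = 4/3 ≈ 1.3333)
(1/E)² = (1/(4/3))² = (¾)² = 9/16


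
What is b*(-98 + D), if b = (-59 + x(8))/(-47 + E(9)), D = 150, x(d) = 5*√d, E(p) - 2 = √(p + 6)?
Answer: 4602/67 - 780*√2/67 - 52*√30/201 + 1534*√15/1005 ≈ 56.717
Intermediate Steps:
E(p) = 2 + √(6 + p) (E(p) = 2 + √(p + 6) = 2 + √(6 + p))
b = (-59 + 10*√2)/(-45 + √15) (b = (-59 + 5*√8)/(-47 + (2 + √(6 + 9))) = (-59 + 5*(2*√2))/(-47 + (2 + √15)) = (-59 + 10*√2)/(-45 + √15) ≈ 1.0907)
b*(-98 + D) = (177/134 - 15*√2/67 - √30/201 + 59*√15/2010)*(-98 + 150) = (177/134 - 15*√2/67 - √30/201 + 59*√15/2010)*52 = 4602/67 - 780*√2/67 - 52*√30/201 + 1534*√15/1005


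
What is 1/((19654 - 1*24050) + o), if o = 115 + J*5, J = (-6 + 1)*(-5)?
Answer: -1/4156 ≈ -0.00024062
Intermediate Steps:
J = 25 (J = -5*(-5) = 25)
o = 240 (o = 115 + 25*5 = 115 + 125 = 240)
1/((19654 - 1*24050) + o) = 1/((19654 - 1*24050) + 240) = 1/((19654 - 24050) + 240) = 1/(-4396 + 240) = 1/(-4156) = -1/4156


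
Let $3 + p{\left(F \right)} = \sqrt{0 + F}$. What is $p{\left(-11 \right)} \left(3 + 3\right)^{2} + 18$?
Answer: $-90 + 36 i \sqrt{11} \approx -90.0 + 119.4 i$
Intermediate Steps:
$p{\left(F \right)} = -3 + \sqrt{F}$ ($p{\left(F \right)} = -3 + \sqrt{0 + F} = -3 + \sqrt{F}$)
$p{\left(-11 \right)} \left(3 + 3\right)^{2} + 18 = \left(-3 + \sqrt{-11}\right) \left(3 + 3\right)^{2} + 18 = \left(-3 + i \sqrt{11}\right) 6^{2} + 18 = \left(-3 + i \sqrt{11}\right) 36 + 18 = \left(-108 + 36 i \sqrt{11}\right) + 18 = -90 + 36 i \sqrt{11}$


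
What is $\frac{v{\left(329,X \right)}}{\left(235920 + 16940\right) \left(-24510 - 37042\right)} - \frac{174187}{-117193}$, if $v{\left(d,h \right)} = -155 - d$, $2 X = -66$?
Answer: $\frac{677763317310513}{455999097428240} \approx 1.4863$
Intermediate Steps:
$X = -33$ ($X = \frac{1}{2} \left(-66\right) = -33$)
$\frac{v{\left(329,X \right)}}{\left(235920 + 16940\right) \left(-24510 - 37042\right)} - \frac{174187}{-117193} = \frac{-155 - 329}{\left(235920 + 16940\right) \left(-24510 - 37042\right)} - \frac{174187}{-117193} = \frac{-155 - 329}{252860 \left(-61552\right)} - - \frac{174187}{117193} = - \frac{484}{-15564038720} + \frac{174187}{117193} = \left(-484\right) \left(- \frac{1}{15564038720}\right) + \frac{174187}{117193} = \frac{121}{3891009680} + \frac{174187}{117193} = \frac{677763317310513}{455999097428240}$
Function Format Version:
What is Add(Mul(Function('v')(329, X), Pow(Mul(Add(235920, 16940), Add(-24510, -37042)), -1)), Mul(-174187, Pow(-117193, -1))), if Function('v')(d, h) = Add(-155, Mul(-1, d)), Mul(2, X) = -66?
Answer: Rational(677763317310513, 455999097428240) ≈ 1.4863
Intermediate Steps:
X = -33 (X = Mul(Rational(1, 2), -66) = -33)
Add(Mul(Function('v')(329, X), Pow(Mul(Add(235920, 16940), Add(-24510, -37042)), -1)), Mul(-174187, Pow(-117193, -1))) = Add(Mul(Add(-155, Mul(-1, 329)), Pow(Mul(Add(235920, 16940), Add(-24510, -37042)), -1)), Mul(-174187, Pow(-117193, -1))) = Add(Mul(Add(-155, -329), Pow(Mul(252860, -61552), -1)), Mul(-174187, Rational(-1, 117193))) = Add(Mul(-484, Pow(-15564038720, -1)), Rational(174187, 117193)) = Add(Mul(-484, Rational(-1, 15564038720)), Rational(174187, 117193)) = Add(Rational(121, 3891009680), Rational(174187, 117193)) = Rational(677763317310513, 455999097428240)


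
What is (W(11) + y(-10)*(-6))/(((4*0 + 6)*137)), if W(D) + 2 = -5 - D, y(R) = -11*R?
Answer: -113/137 ≈ -0.82482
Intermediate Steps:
W(D) = -7 - D (W(D) = -2 + (-5 - D) = -7 - D)
(W(11) + y(-10)*(-6))/(((4*0 + 6)*137)) = ((-7 - 1*11) - 11*(-10)*(-6))/(((4*0 + 6)*137)) = ((-7 - 11) + 110*(-6))/(((0 + 6)*137)) = (-18 - 660)/((6*137)) = -678/822 = -678*1/822 = -113/137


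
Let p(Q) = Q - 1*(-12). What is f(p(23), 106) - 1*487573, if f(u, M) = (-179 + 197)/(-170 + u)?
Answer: -7313597/15 ≈ -4.8757e+5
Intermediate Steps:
p(Q) = 12 + Q (p(Q) = Q + 12 = 12 + Q)
f(u, M) = 18/(-170 + u)
f(p(23), 106) - 1*487573 = 18/(-170 + (12 + 23)) - 1*487573 = 18/(-170 + 35) - 487573 = 18/(-135) - 487573 = 18*(-1/135) - 487573 = -2/15 - 487573 = -7313597/15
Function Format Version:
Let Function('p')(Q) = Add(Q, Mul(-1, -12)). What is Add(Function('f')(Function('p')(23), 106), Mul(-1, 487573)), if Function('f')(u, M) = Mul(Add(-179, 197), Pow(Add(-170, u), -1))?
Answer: Rational(-7313597, 15) ≈ -4.8757e+5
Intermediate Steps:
Function('p')(Q) = Add(12, Q) (Function('p')(Q) = Add(Q, 12) = Add(12, Q))
Function('f')(u, M) = Mul(18, Pow(Add(-170, u), -1))
Add(Function('f')(Function('p')(23), 106), Mul(-1, 487573)) = Add(Mul(18, Pow(Add(-170, Add(12, 23)), -1)), Mul(-1, 487573)) = Add(Mul(18, Pow(Add(-170, 35), -1)), -487573) = Add(Mul(18, Pow(-135, -1)), -487573) = Add(Mul(18, Rational(-1, 135)), -487573) = Add(Rational(-2, 15), -487573) = Rational(-7313597, 15)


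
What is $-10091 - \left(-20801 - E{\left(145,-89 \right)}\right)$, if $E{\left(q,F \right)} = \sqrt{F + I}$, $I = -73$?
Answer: $10710 + 9 i \sqrt{2} \approx 10710.0 + 12.728 i$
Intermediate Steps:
$E{\left(q,F \right)} = \sqrt{-73 + F}$ ($E{\left(q,F \right)} = \sqrt{F - 73} = \sqrt{-73 + F}$)
$-10091 - \left(-20801 - E{\left(145,-89 \right)}\right) = -10091 - \left(-20801 - \sqrt{-73 - 89}\right) = -10091 - \left(-20801 - \sqrt{-162}\right) = -10091 - \left(-20801 - 9 i \sqrt{2}\right) = -10091 + \left(20801 + 9 i \sqrt{2}\right) = 10710 + 9 i \sqrt{2}$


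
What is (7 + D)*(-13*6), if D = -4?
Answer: -234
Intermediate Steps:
(7 + D)*(-13*6) = (7 - 4)*(-13*6) = 3*(-78) = -234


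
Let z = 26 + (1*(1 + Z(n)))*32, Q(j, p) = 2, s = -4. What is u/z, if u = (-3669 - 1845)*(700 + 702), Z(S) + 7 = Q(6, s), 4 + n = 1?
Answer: 1288438/17 ≈ 75791.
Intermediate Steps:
n = -3 (n = -4 + 1 = -3)
Z(S) = -5 (Z(S) = -7 + 2 = -5)
u = -7730628 (u = -5514*1402 = -7730628)
z = -102 (z = 26 + (1*(1 - 5))*32 = 26 + (1*(-4))*32 = 26 - 4*32 = 26 - 128 = -102)
u/z = -7730628/(-102) = -7730628*(-1/102) = 1288438/17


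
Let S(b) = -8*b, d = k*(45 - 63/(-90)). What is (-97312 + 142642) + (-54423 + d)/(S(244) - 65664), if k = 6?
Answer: 1915679643/42260 ≈ 45331.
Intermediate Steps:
d = 1371/5 (d = 6*(45 - 63/(-90)) = 6*(45 - 63*(-1/90)) = 6*(45 + 7/10) = 6*(457/10) = 1371/5 ≈ 274.20)
(-97312 + 142642) + (-54423 + d)/(S(244) - 65664) = (-97312 + 142642) + (-54423 + 1371/5)/(-8*244 - 65664) = 45330 - 270744/(5*(-1952 - 65664)) = 45330 - 270744/5/(-67616) = 45330 - 270744/5*(-1/67616) = 45330 + 33843/42260 = 1915679643/42260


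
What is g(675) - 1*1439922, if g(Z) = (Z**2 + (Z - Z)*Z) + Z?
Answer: -983622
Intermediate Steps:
g(Z) = Z + Z**2 (g(Z) = (Z**2 + 0*Z) + Z = (Z**2 + 0) + Z = Z**2 + Z = Z + Z**2)
g(675) - 1*1439922 = 675*(1 + 675) - 1*1439922 = 675*676 - 1439922 = 456300 - 1439922 = -983622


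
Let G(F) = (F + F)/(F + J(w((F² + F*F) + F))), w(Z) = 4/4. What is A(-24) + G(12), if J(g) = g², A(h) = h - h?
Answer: 24/13 ≈ 1.8462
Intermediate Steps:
A(h) = 0
w(Z) = 1 (w(Z) = 4*(¼) = 1)
G(F) = 2*F/(1 + F) (G(F) = (F + F)/(F + 1²) = (2*F)/(F + 1) = (2*F)/(1 + F) = 2*F/(1 + F))
A(-24) + G(12) = 0 + 2*12/(1 + 12) = 0 + 2*12/13 = 0 + 2*12*(1/13) = 0 + 24/13 = 24/13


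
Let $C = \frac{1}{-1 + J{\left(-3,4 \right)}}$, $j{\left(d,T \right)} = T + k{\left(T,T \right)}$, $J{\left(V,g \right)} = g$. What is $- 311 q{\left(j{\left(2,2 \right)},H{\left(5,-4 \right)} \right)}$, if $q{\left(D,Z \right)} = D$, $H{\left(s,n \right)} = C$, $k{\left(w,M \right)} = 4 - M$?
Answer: $-1244$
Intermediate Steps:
$j{\left(d,T \right)} = 4$ ($j{\left(d,T \right)} = T - \left(-4 + T\right) = 4$)
$C = \frac{1}{3}$ ($C = \frac{1}{-1 + 4} = \frac{1}{3} \approx 0.33333$)
$H{\left(s,n \right)} = \frac{1}{3}$
$- 311 q{\left(j{\left(2,2 \right)},H{\left(5,-4 \right)} \right)} = \left(-311\right) 4 = -1244$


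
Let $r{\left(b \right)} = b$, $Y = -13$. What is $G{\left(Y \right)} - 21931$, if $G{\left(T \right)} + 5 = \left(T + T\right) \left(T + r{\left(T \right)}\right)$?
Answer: $-21260$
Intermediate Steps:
$G{\left(T \right)} = -5 + 4 T^{2}$ ($G{\left(T \right)} = -5 + \left(T + T\right) \left(T + T\right) = -5 + 2 T 2 T = -5 + 4 T^{2}$)
$G{\left(Y \right)} - 21931 = \left(-5 + 4 \left(-13\right)^{2}\right) - 21931 = \left(-5 + 4 \cdot 169\right) - 21931 = \left(-5 + 676\right) - 21931 = 671 - 21931 = -21260$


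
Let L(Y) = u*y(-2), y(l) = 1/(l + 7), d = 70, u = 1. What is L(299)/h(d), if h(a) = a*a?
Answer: 1/24500 ≈ 4.0816e-5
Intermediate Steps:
y(l) = 1/(7 + l)
L(Y) = ⅕ (L(Y) = 1/(7 - 2) = 1/5 = 1*(⅕) = ⅕)
h(a) = a²
L(299)/h(d) = 1/(5*(70²)) = (⅕)/4900 = (⅕)*(1/4900) = 1/24500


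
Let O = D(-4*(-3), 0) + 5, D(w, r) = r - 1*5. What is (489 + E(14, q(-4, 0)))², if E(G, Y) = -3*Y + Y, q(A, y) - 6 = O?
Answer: 227529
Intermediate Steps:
D(w, r) = -5 + r (D(w, r) = r - 5 = -5 + r)
O = 0 (O = (-5 + 0) + 5 = -5 + 5 = 0)
q(A, y) = 6 (q(A, y) = 6 + 0 = 6)
E(G, Y) = -2*Y
(489 + E(14, q(-4, 0)))² = (489 - 2*6)² = (489 - 12)² = 477² = 227529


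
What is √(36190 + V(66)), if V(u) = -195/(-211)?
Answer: √1611256135/211 ≈ 190.24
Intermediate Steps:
V(u) = 195/211 (V(u) = -195*(-1/211) = 195/211)
√(36190 + V(66)) = √(36190 + 195/211) = √(7636285/211) = √1611256135/211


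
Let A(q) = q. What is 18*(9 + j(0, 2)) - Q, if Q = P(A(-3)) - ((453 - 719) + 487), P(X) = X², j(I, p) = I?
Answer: 374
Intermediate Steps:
Q = -212 (Q = (-3)² - ((453 - 719) + 487) = 9 - (-266 + 487) = 9 - 1*221 = 9 - 221 = -212)
18*(9 + j(0, 2)) - Q = 18*(9 + 0) - 1*(-212) = 18*9 + 212 = 162 + 212 = 374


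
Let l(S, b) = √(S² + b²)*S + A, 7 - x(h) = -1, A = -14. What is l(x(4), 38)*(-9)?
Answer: 126 - 144*√377 ≈ -2670.0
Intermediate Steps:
x(h) = 8 (x(h) = 7 - 1*(-1) = 7 + 1 = 8)
l(S, b) = -14 + S*√(S² + b²) (l(S, b) = √(S² + b²)*S - 14 = S*√(S² + b²) - 14 = -14 + S*√(S² + b²))
l(x(4), 38)*(-9) = (-14 + 8*√(8² + 38²))*(-9) = (-14 + 8*√(64 + 1444))*(-9) = (-14 + 8*√1508)*(-9) = (-14 + 8*(2*√377))*(-9) = (-14 + 16*√377)*(-9) = 126 - 144*√377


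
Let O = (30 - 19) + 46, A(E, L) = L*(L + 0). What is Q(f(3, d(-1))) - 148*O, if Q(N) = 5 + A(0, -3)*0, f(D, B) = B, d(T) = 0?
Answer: -8431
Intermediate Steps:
A(E, L) = L² (A(E, L) = L*L = L²)
Q(N) = 5 (Q(N) = 5 + (-3)²*0 = 5 + 9*0 = 5 + 0 = 5)
O = 57 (O = 11 + 46 = 57)
Q(f(3, d(-1))) - 148*O = 5 - 148*57 = 5 - 8436 = -8431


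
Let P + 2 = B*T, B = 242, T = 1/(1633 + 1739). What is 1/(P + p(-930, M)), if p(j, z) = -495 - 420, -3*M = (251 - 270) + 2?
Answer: -1686/1545941 ≈ -0.0010906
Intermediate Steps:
T = 1/3372 ≈ 0.00029656
P = -3251/1686 (P = -2 + 242*(1/3372) = -2 + 121/1686 = -3251/1686 ≈ -1.9282)
M = 17/3 (M = -((251 - 270) + 2)/3 = -(-19 + 2)/3 = -⅓*(-17) = 17/3 ≈ 5.6667)
p(j, z) = -915
1/(P + p(-930, M)) = 1/(-3251/1686 - 915) = 1/(-1545941/1686) = -1686/1545941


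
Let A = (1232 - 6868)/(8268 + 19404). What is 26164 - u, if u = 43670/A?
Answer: 338974136/1409 ≈ 2.4058e+5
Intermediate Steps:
A = -1409/6918 (A = -5636/27672 = -5636*1/27672 = -1409/6918 ≈ -0.20367)
u = -302109060/1409 (u = 43670/(-1409/6918) = 43670*(-6918/1409) = -302109060/1409 ≈ -2.1441e+5)
26164 - u = 26164 - 1*(-302109060/1409) = 26164 + 302109060/1409 = 338974136/1409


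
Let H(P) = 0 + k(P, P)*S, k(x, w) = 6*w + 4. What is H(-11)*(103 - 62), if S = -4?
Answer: 10168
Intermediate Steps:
k(x, w) = 4 + 6*w
H(P) = -16 - 24*P (H(P) = 0 + (4 + 6*P)*(-4) = 0 + (-16 - 24*P) = -16 - 24*P)
H(-11)*(103 - 62) = (-16 - 24*(-11))*(103 - 62) = (-16 + 264)*41 = 248*41 = 10168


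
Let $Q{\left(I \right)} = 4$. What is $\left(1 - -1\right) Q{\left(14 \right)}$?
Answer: $8$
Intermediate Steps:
$\left(1 - -1\right) Q{\left(14 \right)} = \left(1 - -1\right) 4 = \left(1 + 1\right) 4 = 2 \cdot 4 = 8$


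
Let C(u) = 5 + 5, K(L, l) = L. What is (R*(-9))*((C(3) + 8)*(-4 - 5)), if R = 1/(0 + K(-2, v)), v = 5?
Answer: -729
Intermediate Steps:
C(u) = 10
R = -1/2 (R = 1/(0 - 2) = 1/(-2) = -1/2 ≈ -0.50000)
(R*(-9))*((C(3) + 8)*(-4 - 5)) = (-1/2*(-9))*((10 + 8)*(-4 - 5)) = 9*(18*(-9))/2 = (9/2)*(-162) = -729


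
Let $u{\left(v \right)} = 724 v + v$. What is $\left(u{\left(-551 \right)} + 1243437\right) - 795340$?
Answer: $48622$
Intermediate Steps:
$u{\left(v \right)} = 725 v$
$\left(u{\left(-551 \right)} + 1243437\right) - 795340 = \left(725 \left(-551\right) + 1243437\right) - 795340 = \left(-399475 + 1243437\right) - 795340 = 843962 - 795340 = 48622$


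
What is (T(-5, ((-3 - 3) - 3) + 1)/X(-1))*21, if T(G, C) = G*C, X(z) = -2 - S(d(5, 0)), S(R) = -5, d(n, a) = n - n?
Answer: 280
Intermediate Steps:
d(n, a) = 0
X(z) = 3 (X(z) = -2 - 1*(-5) = -2 + 5 = 3)
T(G, C) = C*G
(T(-5, ((-3 - 3) - 3) + 1)/X(-1))*21 = (((((-3 - 3) - 3) + 1)*(-5))/3)*21 = ((((-6 - 3) + 1)*(-5))*(⅓))*21 = (((-9 + 1)*(-5))*(⅓))*21 = (-8*(-5)*(⅓))*21 = (40*(⅓))*21 = (40/3)*21 = 280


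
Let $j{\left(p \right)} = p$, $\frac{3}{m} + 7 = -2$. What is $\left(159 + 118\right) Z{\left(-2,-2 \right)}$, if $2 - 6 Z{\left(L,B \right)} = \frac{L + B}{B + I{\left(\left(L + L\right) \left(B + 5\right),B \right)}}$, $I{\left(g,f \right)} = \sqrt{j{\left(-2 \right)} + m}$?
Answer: $\frac{277 \sqrt{21}}{3 \left(\sqrt{21} + 6 i\right)} \approx 34.018 - 44.539 i$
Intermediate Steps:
$m = - \frac{1}{3}$ ($m = \frac{3}{-7 - 2} = \frac{3}{-9} = 3 \left(- \frac{1}{9}\right) = - \frac{1}{3} \approx -0.33333$)
$I{\left(g,f \right)} = \frac{i \sqrt{21}}{3}$ ($I{\left(g,f \right)} = \sqrt{-2 - \frac{1}{3}} = \sqrt{- \frac{7}{3}} = \frac{i \sqrt{21}}{3}$)
$Z{\left(L,B \right)} = \frac{1}{3} - \frac{B + L}{6 \left(B + \frac{i \sqrt{21}}{3}\right)}$ ($Z{\left(L,B \right)} = \frac{1}{3} - \frac{\left(L + B\right) \frac{1}{B + \frac{i \sqrt{21}}{3}}}{6} = \frac{1}{3} - \frac{\left(B + L\right) \frac{1}{B + \frac{i \sqrt{21}}{3}}}{6} = \frac{1}{3} - \frac{\frac{1}{B + \frac{i \sqrt{21}}{3}} \left(B + L\right)}{6} = \frac{1}{3} - \frac{B + L}{6 \left(B + \frac{i \sqrt{21}}{3}\right)}$)
$\left(159 + 118\right) Z{\left(-2,-2 \right)} = \left(159 + 118\right) \frac{\frac{1}{2} \left(-2\right) - -1 + \frac{i \sqrt{21}}{3}}{3 \left(-2\right) + i \sqrt{21}} = 277 \frac{-1 + 1 + \frac{i \sqrt{21}}{3}}{-6 + i \sqrt{21}} = 277 \frac{\frac{1}{3} i \sqrt{21}}{-6 + i \sqrt{21}} = 277 \frac{i \sqrt{21}}{3 \left(-6 + i \sqrt{21}\right)} = \frac{277 i \sqrt{21}}{3 \left(-6 + i \sqrt{21}\right)}$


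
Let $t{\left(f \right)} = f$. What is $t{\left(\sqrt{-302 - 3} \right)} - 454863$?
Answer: $-454863 + i \sqrt{305} \approx -4.5486 \cdot 10^{5} + 17.464 i$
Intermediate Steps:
$t{\left(\sqrt{-302 - 3} \right)} - 454863 = \sqrt{-302 - 3} - 454863 = \sqrt{-305} - 454863 = i \sqrt{305} - 454863 = -454863 + i \sqrt{305}$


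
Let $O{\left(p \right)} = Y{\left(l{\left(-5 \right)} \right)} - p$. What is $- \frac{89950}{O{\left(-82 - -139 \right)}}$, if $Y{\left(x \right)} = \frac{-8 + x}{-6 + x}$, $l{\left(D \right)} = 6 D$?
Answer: $\frac{1619100}{1007} \approx 1607.8$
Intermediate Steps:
$Y{\left(x \right)} = \frac{-8 + x}{-6 + x}$
$O{\left(p \right)} = \frac{19}{18} - p$ ($O{\left(p \right)} = \frac{-8 + 6 \left(-5\right)}{-6 + 6 \left(-5\right)} - p = \frac{-8 - 30}{-6 - 30} - p = \frac{1}{-36} \left(-38\right) - p = \left(- \frac{1}{36}\right) \left(-38\right) - p = \frac{19}{18} - p$)
$- \frac{89950}{O{\left(-82 - -139 \right)}} = - \frac{89950}{\frac{19}{18} - \left(-82 - -139\right)} = - \frac{89950}{\frac{19}{18} - \left(-82 + 139\right)} = - \frac{89950}{\frac{19}{18} - 57} = - \frac{89950}{- \frac{1007}{18}} = \left(-89950\right) \left(- \frac{18}{1007}\right) = \frac{1619100}{1007}$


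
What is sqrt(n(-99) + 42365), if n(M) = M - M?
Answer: sqrt(42365) ≈ 205.83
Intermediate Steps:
n(M) = 0
sqrt(n(-99) + 42365) = sqrt(0 + 42365) = sqrt(42365)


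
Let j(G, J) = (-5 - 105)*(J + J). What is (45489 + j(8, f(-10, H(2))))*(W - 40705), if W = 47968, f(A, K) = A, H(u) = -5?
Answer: 346365207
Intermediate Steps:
j(G, J) = -220*J
(45489 + j(8, f(-10, H(2))))*(W - 40705) = (45489 - 220*(-10))*(47968 - 40705) = (45489 + 2200)*7263 = 47689*7263 = 346365207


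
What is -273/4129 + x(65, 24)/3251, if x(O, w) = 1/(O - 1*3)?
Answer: -55022297/832249498 ≈ -0.066113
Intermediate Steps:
x(O, w) = 1/(-3 + O) (x(O, w) = 1/(O - 3) = 1/(-3 + O))
-273/4129 + x(65, 24)/3251 = -273/4129 + 1/((-3 + 65)*3251) = -273*1/4129 + (1/3251)/62 = -273/4129 + (1/62)*(1/3251) = -273/4129 + 1/201562 = -55022297/832249498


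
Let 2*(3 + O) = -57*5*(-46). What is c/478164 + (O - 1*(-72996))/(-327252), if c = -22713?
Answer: -1263051793/4346670148 ≈ -0.29058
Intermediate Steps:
O = 6552 (O = -3 + (-57*5*(-46))/2 = -3 + (-285*(-46))/2 = -3 + (½)*13110 = -3 + 6555 = 6552)
c/478164 + (O - 1*(-72996))/(-327252) = -22713/478164 + (6552 - 1*(-72996))/(-327252) = -22713*1/478164 + (6552 + 72996)*(-1/327252) = -7571/159388 + 79548*(-1/327252) = -7571/159388 - 6629/27271 = -1263051793/4346670148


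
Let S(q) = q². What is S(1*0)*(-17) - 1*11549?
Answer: -11549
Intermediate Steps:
S(1*0)*(-17) - 1*11549 = (1*0)²*(-17) - 1*11549 = 0²*(-17) - 11549 = 0*(-17) - 11549 = 0 - 11549 = -11549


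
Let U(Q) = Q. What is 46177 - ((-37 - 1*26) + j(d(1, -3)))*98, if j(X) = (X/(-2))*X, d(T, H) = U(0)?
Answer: 52351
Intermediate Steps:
d(T, H) = 0
j(X) = -X²/2 (j(X) = (X*(-½))*X = (-X/2)*X = -X²/2)
46177 - ((-37 - 1*26) + j(d(1, -3)))*98 = 46177 - ((-37 - 1*26) - ½*0²)*98 = 46177 - ((-37 - 26) - ½*0)*98 = 46177 - (-63 + 0)*98 = 46177 - (-63)*98 = 46177 - 1*(-6174) = 46177 + 6174 = 52351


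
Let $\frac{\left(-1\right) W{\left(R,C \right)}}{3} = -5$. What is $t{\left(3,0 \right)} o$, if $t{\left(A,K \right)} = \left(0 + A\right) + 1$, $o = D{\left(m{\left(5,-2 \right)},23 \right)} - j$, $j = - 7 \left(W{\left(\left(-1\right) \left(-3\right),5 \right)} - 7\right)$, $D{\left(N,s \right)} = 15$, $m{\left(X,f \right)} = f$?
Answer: $284$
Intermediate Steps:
$W{\left(R,C \right)} = 15$ ($W{\left(R,C \right)} = \left(-3\right) \left(-5\right) = 15$)
$j = -56$ ($j = - 7 \left(15 - 7\right) = \left(-7\right) 8 = -56$)
$o = 71$ ($o = 15 - -56 = 15 + 56 = 71$)
$t{\left(A,K \right)} = 1 + A$ ($t{\left(A,K \right)} = A + 1 = 1 + A$)
$t{\left(3,0 \right)} o = \left(1 + 3\right) 71 = 4 \cdot 71 = 284$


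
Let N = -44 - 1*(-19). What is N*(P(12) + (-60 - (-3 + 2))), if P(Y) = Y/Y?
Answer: 1450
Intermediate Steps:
N = -25 (N = -44 + 19 = -25)
P(Y) = 1
N*(P(12) + (-60 - (-3 + 2))) = -25*(1 + (-60 - (-3 + 2))) = -25*(1 + (-60 - 1*(-1))) = -25*(1 + (-60 + 1)) = -25*(1 - 59) = -25*(-58) = 1450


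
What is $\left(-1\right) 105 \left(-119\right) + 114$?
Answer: $12609$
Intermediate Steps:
$\left(-1\right) 105 \left(-119\right) + 114 = \left(-105\right) \left(-119\right) + 114 = 12495 + 114 = 12609$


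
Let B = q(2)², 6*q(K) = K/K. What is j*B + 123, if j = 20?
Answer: 1112/9 ≈ 123.56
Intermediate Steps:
q(K) = ⅙ (q(K) = (K/K)/6 = (⅙)*1 = ⅙)
B = 1/36 (B = (⅙)² = 1/36 ≈ 0.027778)
j*B + 123 = 20*(1/36) + 123 = 5/9 + 123 = 1112/9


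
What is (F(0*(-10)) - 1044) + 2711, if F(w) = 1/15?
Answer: 25006/15 ≈ 1667.1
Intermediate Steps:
F(w) = 1/15
(F(0*(-10)) - 1044) + 2711 = (1/15 - 1044) + 2711 = -15659/15 + 2711 = 25006/15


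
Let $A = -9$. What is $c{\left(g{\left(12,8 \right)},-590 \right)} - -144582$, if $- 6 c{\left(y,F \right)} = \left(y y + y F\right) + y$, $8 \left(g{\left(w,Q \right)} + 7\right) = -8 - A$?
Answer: $\frac{18419101}{128} \approx 1.439 \cdot 10^{5}$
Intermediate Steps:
$g{\left(w,Q \right)} = - \frac{55}{8}$ ($g{\left(w,Q \right)} = -7 + \frac{-8 - -9}{8} = -7 + \frac{-8 + 9}{8} = -7 + \frac{1}{8} \cdot 1 = -7 + \frac{1}{8} = - \frac{55}{8}$)
$c{\left(y,F \right)} = - \frac{y}{6} - \frac{y^{2}}{6} - \frac{F y}{6}$ ($c{\left(y,F \right)} = - \frac{\left(y y + y F\right) + y}{6} = - \frac{\left(y^{2} + F y\right) + y}{6} = - \frac{y + y^{2} + F y}{6} = - \frac{y}{6} - \frac{y^{2}}{6} - \frac{F y}{6}$)
$c{\left(g{\left(12,8 \right)},-590 \right)} - -144582 = \left(- \frac{1}{6}\right) \left(- \frac{55}{8}\right) \left(1 - 590 - \frac{55}{8}\right) - -144582 = \left(- \frac{1}{6}\right) \left(- \frac{55}{8}\right) \left(- \frac{4767}{8}\right) + 144582 = - \frac{87395}{128} + 144582 = \frac{18419101}{128}$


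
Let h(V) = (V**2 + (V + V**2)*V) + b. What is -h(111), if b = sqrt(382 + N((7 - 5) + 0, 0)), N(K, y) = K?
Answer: -1392273 - 8*sqrt(6) ≈ -1.3923e+6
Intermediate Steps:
b = 8*sqrt(6) (b = sqrt(382 + ((7 - 5) + 0)) = sqrt(382 + (2 + 0)) = sqrt(382 + 2) = sqrt(384) = 8*sqrt(6) ≈ 19.596)
h(V) = V**2 + 8*sqrt(6) + V*(V + V**2) (h(V) = (V**2 + (V + V**2)*V) + 8*sqrt(6) = (V**2 + V*(V + V**2)) + 8*sqrt(6) = V**2 + 8*sqrt(6) + V*(V + V**2))
-h(111) = -(111**3 + 2*111**2 + 8*sqrt(6)) = -(1367631 + 2*12321 + 8*sqrt(6)) = -(1367631 + 24642 + 8*sqrt(6)) = -(1392273 + 8*sqrt(6)) = -1392273 - 8*sqrt(6)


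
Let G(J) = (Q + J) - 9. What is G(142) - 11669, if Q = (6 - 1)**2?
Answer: -11511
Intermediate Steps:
Q = 25 (Q = 5**2 = 25)
G(J) = 16 + J (G(J) = (25 + J) - 9 = 16 + J)
G(142) - 11669 = (16 + 142) - 11669 = 158 - 11669 = -11511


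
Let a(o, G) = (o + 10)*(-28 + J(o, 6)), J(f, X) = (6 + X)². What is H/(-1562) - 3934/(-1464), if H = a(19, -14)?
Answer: 305003/571692 ≈ 0.53351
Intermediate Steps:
a(o, G) = 1160 + 116*o (a(o, G) = (o + 10)*(-28 + (6 + 6)²) = (10 + o)*(-28 + 12²) = (10 + o)*(-28 + 144) = (10 + o)*116 = 1160 + 116*o)
H = 3364 (H = 1160 + 116*19 = 1160 + 2204 = 3364)
H/(-1562) - 3934/(-1464) = 3364/(-1562) - 3934/(-1464) = 3364*(-1/1562) - 3934*(-1/1464) = -1682/781 + 1967/732 = 305003/571692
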